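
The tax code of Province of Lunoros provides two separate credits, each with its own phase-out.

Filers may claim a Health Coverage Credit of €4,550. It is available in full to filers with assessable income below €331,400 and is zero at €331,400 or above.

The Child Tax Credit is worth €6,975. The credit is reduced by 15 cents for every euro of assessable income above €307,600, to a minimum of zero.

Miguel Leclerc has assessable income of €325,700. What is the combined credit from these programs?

Health Coverage Credit: €325,700 is below the €331,400 cutoff, so the full €4,550 applies.
Child Tax Credit: 15% of the €18,100 excess over €307,600 is €2,715; credit = €6,975 − €2,715 = €4,260.
Total: €4,550 + €4,260 = €8,810.

€8,810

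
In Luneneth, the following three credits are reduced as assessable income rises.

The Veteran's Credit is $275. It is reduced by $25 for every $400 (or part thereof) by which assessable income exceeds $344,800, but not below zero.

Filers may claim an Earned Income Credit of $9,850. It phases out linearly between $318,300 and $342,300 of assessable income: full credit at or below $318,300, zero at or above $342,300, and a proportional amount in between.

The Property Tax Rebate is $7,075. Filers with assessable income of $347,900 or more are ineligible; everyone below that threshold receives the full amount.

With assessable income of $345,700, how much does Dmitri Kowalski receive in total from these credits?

Veteran's Credit: income exceeds $344,800 by $900, which is 3 full-or-partial $400 increments; reduction = 3 × $25 = $75, leaving $200.
Earned Income Credit: $345,700 is at or above $342,300, so the credit is $0.
Property Tax Rebate: $345,700 is below the $347,900 cutoff, so the full $7,075 applies.
Total: $200 + $0 + $7,075 = $7,275.

$7,275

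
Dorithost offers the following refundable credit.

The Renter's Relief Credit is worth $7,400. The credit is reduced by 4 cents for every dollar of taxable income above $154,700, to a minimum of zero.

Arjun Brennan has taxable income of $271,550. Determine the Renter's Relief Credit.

$2,726

Renter's Relief Credit: 4% of the $116,850 excess over $154,700 is $4,674; credit = $7,400 − $4,674 = $2,726.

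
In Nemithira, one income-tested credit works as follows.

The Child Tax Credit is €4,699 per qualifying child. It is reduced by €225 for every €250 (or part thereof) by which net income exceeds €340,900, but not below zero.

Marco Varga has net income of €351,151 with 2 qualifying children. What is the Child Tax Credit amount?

Child Tax Credit: base = 2 × €4,699 = €9,398. income exceeds €340,900 by €10,251 → 42 increments × €225 = €9,450 ≥ base, so the credit is €0.

€0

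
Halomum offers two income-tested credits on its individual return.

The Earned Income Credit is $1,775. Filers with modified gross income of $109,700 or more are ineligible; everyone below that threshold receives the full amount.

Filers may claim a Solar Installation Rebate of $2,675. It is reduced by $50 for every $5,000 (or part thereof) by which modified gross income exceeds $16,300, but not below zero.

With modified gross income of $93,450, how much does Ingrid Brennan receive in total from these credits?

Earned Income Credit: $93,450 is below the $109,700 cutoff, so the full $1,775 applies.
Solar Installation Rebate: income exceeds $16,300 by $77,150, which is 16 full-or-partial $5,000 increments; reduction = 16 × $50 = $800, leaving $1,875.
Total: $1,775 + $1,875 = $3,650.

$3,650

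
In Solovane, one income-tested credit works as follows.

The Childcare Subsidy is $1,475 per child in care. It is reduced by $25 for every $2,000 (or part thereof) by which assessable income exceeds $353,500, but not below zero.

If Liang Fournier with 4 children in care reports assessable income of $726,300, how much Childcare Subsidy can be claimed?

$1,225

Childcare Subsidy: base = 4 × $1,475 = $5,900. income exceeds $353,500 by $372,800, which is 187 full-or-partial $2,000 increments; reduction = 187 × $25 = $4,675, leaving $1,225.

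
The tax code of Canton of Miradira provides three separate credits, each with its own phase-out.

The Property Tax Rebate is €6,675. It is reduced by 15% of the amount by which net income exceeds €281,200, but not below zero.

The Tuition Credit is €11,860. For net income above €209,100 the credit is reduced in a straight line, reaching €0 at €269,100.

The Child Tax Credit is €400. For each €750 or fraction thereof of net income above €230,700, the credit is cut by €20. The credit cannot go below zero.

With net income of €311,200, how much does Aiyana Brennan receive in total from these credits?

€2,175

Property Tax Rebate: 15% of the €30,000 excess over €281,200 is €4,500; credit = €6,675 − €4,500 = €2,175.
Tuition Credit: €311,200 is at or above €269,100, so the credit is €0.
Child Tax Credit: income exceeds €230,700 by €80,500 → 108 increments × €20 = €2,160 ≥ base, so the credit is €0.
Total: €2,175 + €0 + €0 = €2,175.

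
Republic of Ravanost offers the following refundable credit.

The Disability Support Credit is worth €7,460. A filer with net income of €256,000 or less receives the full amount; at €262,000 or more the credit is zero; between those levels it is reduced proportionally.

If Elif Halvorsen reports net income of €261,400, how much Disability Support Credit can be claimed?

Disability Support Credit: €261,400 is €5,400 into a €6,000 phase-out range, leaving 600/6,000 of the credit: €7,460 × 600/6,000 = €746.

€746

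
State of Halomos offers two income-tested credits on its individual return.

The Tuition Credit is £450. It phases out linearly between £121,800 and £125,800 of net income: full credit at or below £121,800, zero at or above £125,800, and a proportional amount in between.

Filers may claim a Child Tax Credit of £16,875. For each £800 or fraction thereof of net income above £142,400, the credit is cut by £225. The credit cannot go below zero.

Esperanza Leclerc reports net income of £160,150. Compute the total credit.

£11,700

Tuition Credit: £160,150 is at or above £125,800, so the credit is £0.
Child Tax Credit: income exceeds £142,400 by £17,750, which is 23 full-or-partial £800 increments; reduction = 23 × £225 = £5,175, leaving £11,700.
Total: £0 + £11,700 = £11,700.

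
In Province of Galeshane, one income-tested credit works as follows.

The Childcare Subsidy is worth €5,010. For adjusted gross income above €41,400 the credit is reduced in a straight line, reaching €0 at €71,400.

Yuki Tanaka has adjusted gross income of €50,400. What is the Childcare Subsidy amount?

Childcare Subsidy: €50,400 is €9,000 into a €30,000 phase-out range, leaving 21,000/30,000 of the credit: €5,010 × 21,000/30,000 = €3,507.

€3,507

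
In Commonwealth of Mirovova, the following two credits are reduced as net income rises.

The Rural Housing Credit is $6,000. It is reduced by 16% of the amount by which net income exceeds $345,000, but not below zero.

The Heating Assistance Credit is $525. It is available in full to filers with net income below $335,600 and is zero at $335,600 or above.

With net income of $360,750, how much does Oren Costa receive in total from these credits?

Rural Housing Credit: 16% of the $15,750 excess over $345,000 is $2,520; credit = $6,000 − $2,520 = $3,480.
Heating Assistance Credit: $360,750 meets or exceeds the $335,600 cutoff, so the credit is $0.
Total: $3,480 + $0 = $3,480.

$3,480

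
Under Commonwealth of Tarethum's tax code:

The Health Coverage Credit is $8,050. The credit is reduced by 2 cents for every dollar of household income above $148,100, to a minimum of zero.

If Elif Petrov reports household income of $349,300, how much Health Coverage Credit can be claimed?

$4,026

Health Coverage Credit: 2% of the $201,200 excess over $148,100 is $4,024; credit = $8,050 − $4,024 = $4,026.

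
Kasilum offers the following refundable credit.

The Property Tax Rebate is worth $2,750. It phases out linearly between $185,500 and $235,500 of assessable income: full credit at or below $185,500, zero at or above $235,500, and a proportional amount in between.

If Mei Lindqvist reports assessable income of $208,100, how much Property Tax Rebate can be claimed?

$1,507

Property Tax Rebate: $208,100 is $22,600 into a $50,000 phase-out range, leaving 27,400/50,000 of the credit: $2,750 × 27,400/50,000 = $1,507.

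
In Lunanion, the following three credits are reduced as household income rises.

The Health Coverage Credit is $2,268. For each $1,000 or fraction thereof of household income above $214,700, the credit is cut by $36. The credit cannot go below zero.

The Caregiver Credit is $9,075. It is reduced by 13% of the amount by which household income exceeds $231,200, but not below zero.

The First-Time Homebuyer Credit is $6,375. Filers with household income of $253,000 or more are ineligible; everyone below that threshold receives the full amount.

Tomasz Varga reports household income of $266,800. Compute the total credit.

Health Coverage Credit: income exceeds $214,700 by $52,100, which is 53 full-or-partial $1,000 increments; reduction = 53 × $36 = $1,908, leaving $360.
Caregiver Credit: 13% of the $35,600 excess over $231,200 is $4,628; credit = $9,075 − $4,628 = $4,447.
First-Time Homebuyer Credit: $266,800 meets or exceeds the $253,000 cutoff, so the credit is $0.
Total: $360 + $4,447 + $0 = $4,807.

$4,807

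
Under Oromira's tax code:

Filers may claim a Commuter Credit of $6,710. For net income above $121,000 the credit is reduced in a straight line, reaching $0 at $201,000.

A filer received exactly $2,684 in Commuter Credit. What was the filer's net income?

$2,684 is 2,684/6,710 of the full $6,710, so 4,026/6,710 of the $80,000 range has been used: income = $121,000 + $80,000 × 4,026/6,710 = $169,000.

$169,000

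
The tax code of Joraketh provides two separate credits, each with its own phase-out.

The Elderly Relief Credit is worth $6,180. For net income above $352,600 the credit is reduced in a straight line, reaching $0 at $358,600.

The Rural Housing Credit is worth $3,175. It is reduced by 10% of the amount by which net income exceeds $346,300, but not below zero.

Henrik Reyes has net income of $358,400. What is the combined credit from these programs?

$2,171

Elderly Relief Credit: $358,400 is $5,800 into a $6,000 phase-out range, leaving 200/6,000 of the credit: $6,180 × 200/6,000 = $206.
Rural Housing Credit: 10% of the $12,100 excess over $346,300 is $1,210; credit = $3,175 − $1,210 = $1,965.
Total: $206 + $1,965 = $2,171.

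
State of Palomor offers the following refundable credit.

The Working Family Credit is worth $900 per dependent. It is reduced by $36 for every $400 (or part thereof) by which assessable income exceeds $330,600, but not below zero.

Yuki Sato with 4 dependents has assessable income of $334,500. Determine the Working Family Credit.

$3,240

Working Family Credit: base = 4 × $900 = $3,600. income exceeds $330,600 by $3,900, which is 10 full-or-partial $400 increments; reduction = 10 × $36 = $360, leaving $3,240.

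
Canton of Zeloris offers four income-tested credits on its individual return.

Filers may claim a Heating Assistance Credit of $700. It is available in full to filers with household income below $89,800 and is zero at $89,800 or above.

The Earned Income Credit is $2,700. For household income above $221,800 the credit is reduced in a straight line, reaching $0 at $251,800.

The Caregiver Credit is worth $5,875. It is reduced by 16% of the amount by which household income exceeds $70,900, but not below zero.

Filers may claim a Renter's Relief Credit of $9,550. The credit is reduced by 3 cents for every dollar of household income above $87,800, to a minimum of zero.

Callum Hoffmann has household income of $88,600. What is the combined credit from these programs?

$15,969

Heating Assistance Credit: $88,600 is below the $89,800 cutoff, so the full $700 applies.
Earned Income Credit: $88,600 is at or below the $221,800 threshold, so the full $2,700 applies.
Caregiver Credit: 16% of the $17,700 excess over $70,900 is $2,832; credit = $5,875 − $2,832 = $3,043.
Renter's Relief Credit: 3% of the $800 excess over $87,800 is $24; credit = $9,550 − $24 = $9,526.
Total: $700 + $2,700 + $3,043 + $9,526 = $15,969.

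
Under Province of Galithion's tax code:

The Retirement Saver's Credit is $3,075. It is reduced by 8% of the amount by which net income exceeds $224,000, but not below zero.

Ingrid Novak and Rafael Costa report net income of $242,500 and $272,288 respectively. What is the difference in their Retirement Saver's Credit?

$1,595

Ingrid ($242,500): Retirement Saver's Credit: 8% of the $18,500 excess over $224,000 is $1,480; credit = $3,075 − $1,480 = $1,595.
Rafael ($272,288): Retirement Saver's Credit: 8% of the $48,288 excess over $224,000 is $3,863.04 ≥ base, so the credit is $0.
Difference: |$1,595 − $0| = $1,595.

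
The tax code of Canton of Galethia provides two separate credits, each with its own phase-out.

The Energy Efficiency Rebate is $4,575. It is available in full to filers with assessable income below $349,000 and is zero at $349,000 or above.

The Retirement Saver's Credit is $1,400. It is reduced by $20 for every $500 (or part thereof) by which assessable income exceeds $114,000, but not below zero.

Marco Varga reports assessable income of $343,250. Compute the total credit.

Energy Efficiency Rebate: $343,250 is below the $349,000 cutoff, so the full $4,575 applies.
Retirement Saver's Credit: income exceeds $114,000 by $229,250 → 459 increments × $20 = $9,180 ≥ base, so the credit is $0.
Total: $4,575 + $0 = $4,575.

$4,575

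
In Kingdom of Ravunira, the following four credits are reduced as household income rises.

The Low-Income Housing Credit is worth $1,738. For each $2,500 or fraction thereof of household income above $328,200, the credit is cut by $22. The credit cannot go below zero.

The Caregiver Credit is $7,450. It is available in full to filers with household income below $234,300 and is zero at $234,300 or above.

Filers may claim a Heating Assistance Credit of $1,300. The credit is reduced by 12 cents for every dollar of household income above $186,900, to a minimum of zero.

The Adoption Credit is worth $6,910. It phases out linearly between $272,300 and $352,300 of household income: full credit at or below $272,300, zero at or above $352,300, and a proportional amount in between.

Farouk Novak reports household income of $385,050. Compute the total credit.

$1,232

Low-Income Housing Credit: income exceeds $328,200 by $56,850, which is 23 full-or-partial $2,500 increments; reduction = 23 × $22 = $506, leaving $1,232.
Caregiver Credit: $385,050 meets or exceeds the $234,300 cutoff, so the credit is $0.
Heating Assistance Credit: 12% of the $198,150 excess over $186,900 is $23,778 ≥ base, so the credit is $0.
Adoption Credit: $385,050 is at or above $352,300, so the credit is $0.
Total: $1,232 + $0 + $0 + $0 = $1,232.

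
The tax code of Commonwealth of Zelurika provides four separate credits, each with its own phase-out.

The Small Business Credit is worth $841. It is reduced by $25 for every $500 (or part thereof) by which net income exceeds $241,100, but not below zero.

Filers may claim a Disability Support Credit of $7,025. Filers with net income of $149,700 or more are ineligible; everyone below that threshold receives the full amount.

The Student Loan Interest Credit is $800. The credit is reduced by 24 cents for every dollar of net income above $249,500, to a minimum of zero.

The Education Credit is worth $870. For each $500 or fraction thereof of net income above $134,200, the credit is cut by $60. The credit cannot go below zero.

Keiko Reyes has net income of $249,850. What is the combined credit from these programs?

$1,107

Small Business Credit: income exceeds $241,100 by $8,750, which is 18 full-or-partial $500 increments; reduction = 18 × $25 = $450, leaving $391.
Disability Support Credit: $249,850 meets or exceeds the $149,700 cutoff, so the credit is $0.
Student Loan Interest Credit: 24% of the $350 excess over $249,500 is $84; credit = $800 − $84 = $716.
Education Credit: income exceeds $134,200 by $115,650 → 232 increments × $60 = $13,920 ≥ base, so the credit is $0.
Total: $391 + $0 + $716 + $0 = $1,107.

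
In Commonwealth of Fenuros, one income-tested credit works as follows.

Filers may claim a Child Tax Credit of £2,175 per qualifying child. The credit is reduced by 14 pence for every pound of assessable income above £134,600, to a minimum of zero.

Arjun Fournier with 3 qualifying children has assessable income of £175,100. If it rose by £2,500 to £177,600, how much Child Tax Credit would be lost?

At £175,100 — base = 3 × £2,175 = £6,525. 14% of the £40,500 excess over £134,600 is £5,670; credit = £6,525 − £5,670 = £855.
At £177,600 — base = 3 × £2,175 = £6,525. 14% of the £43,000 excess over £134,600 is £6,020; credit = £6,525 − £6,020 = £505.
Lost: £855 − £505 = £350.

£350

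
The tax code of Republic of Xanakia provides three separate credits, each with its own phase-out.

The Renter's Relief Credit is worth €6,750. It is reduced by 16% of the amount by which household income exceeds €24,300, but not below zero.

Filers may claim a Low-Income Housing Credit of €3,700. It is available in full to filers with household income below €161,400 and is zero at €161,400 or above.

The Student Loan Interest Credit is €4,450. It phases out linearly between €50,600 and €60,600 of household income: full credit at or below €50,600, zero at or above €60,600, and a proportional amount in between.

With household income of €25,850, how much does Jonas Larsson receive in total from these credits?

Renter's Relief Credit: 16% of the €1,550 excess over €24,300 is €248; credit = €6,750 − €248 = €6,502.
Low-Income Housing Credit: €25,850 is below the €161,400 cutoff, so the full €3,700 applies.
Student Loan Interest Credit: €25,850 is at or below the €50,600 threshold, so the full €4,450 applies.
Total: €6,502 + €3,700 + €4,450 = €14,652.

€14,652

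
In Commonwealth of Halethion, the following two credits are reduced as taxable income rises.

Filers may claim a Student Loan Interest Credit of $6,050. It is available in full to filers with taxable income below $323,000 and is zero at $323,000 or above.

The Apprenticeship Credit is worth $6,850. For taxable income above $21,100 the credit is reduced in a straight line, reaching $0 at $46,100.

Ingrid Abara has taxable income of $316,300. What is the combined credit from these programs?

$6,050

Student Loan Interest Credit: $316,300 is below the $323,000 cutoff, so the full $6,050 applies.
Apprenticeship Credit: $316,300 is at or above $46,100, so the credit is $0.
Total: $6,050 + $0 = $6,050.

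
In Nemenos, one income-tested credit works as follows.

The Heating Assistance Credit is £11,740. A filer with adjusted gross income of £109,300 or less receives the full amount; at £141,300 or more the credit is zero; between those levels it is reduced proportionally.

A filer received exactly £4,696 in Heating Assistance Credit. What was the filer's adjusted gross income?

£4,696 is 4,696/11,740 of the full £11,740, so 7,044/11,740 of the £32,000 range has been used: income = £109,300 + £32,000 × 7,044/11,740 = £128,500.

£128,500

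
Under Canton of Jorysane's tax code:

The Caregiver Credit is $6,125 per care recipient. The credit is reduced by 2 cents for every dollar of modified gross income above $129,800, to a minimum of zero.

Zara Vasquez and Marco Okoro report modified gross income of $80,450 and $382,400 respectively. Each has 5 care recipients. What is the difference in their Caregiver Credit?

Zara ($80,450): Caregiver Credit: base = 5 × $6,125 = $30,625. $80,450 is at or below the $129,800 threshold, so the full $30,625 applies.
Marco ($382,400): Caregiver Credit: base = 5 × $6,125 = $30,625. 2% of the $252,600 excess over $129,800 is $5,052; credit = $30,625 − $5,052 = $25,573.
Difference: |$30,625 − $25,573| = $5,052.

$5,052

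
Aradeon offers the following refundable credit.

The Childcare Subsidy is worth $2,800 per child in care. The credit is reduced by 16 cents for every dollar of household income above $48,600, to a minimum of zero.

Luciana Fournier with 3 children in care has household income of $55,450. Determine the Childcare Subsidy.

Childcare Subsidy: base = 3 × $2,800 = $8,400. 16% of the $6,850 excess over $48,600 is $1,096; credit = $8,400 − $1,096 = $7,304.

$7,304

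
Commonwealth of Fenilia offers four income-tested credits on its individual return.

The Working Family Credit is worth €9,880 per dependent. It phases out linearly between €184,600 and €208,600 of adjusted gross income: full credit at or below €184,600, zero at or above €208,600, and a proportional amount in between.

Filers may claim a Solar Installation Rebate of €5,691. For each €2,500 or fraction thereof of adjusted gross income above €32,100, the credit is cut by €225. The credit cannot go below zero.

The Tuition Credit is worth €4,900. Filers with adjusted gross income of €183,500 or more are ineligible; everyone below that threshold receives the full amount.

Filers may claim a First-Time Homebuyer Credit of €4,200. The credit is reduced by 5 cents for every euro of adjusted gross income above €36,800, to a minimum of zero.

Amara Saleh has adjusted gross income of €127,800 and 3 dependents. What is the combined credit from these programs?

Working Family Credit: base = 3 × €9,880 = €29,640. €127,800 is at or below the €184,600 threshold, so the full €29,640 applies.
Solar Installation Rebate: income exceeds €32,100 by €95,700 → 39 increments × €225 = €8,775 ≥ base, so the credit is €0.
Tuition Credit: €127,800 is below the €183,500 cutoff, so the full €4,900 applies.
First-Time Homebuyer Credit: 5% of the €91,000 excess over €36,800 is €4,550 ≥ base, so the credit is €0.
Total: €29,640 + €0 + €4,900 + €0 = €34,540.

€34,540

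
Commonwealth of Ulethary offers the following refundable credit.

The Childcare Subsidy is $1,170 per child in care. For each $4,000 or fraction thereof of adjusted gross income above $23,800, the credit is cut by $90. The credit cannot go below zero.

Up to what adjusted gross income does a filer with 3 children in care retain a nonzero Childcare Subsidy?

Full credit = 3 × $1,170 = $3,510.
After 38 increments the reduction is 38 × $90 = $3,420, leaving $90; one more increment wipes it out. Increment 38 ends at excess 38 × $4,000 = $152,000, so the highest qualifying income is $23,800 + $152,000 = $175,800.

$175,800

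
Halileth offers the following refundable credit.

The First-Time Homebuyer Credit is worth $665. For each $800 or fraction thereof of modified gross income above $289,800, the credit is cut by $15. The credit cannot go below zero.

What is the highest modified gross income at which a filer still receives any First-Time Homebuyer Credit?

After 44 increments the reduction is 44 × $15 = $660, leaving $5; one more increment wipes it out. Increment 44 ends at excess 44 × $800 = $35,200, so the highest qualifying income is $289,800 + $35,200 = $325,000.

$325,000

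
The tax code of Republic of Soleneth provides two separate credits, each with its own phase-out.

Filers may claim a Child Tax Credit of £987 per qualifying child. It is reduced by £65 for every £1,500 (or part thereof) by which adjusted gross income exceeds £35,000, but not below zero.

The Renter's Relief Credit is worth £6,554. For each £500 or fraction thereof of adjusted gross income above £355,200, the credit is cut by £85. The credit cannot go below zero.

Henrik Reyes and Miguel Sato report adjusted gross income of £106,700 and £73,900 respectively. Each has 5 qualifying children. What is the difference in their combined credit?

£1,430

Henrik (£106,700): Child Tax Credit: base = 5 × £987 = £4,935. income exceeds £35,000 by £71,700, which is 48 full-or-partial £1,500 increments; reduction = 48 × £65 = £3,120, leaving £1,815. Renter's Relief Credit: £106,700 is at or below the £355,200 threshold, so the full £6,554 applies. total £1,815 + £6,554 = £8,369
Miguel (£73,900): Child Tax Credit: base = 5 × £987 = £4,935. income exceeds £35,000 by £38,900, which is 26 full-or-partial £1,500 increments; reduction = 26 × £65 = £1,690, leaving £3,245. Renter's Relief Credit: £73,900 is at or below the £355,200 threshold, so the full £6,554 applies. total £3,245 + £6,554 = £9,799
Difference: |£8,369 − £9,799| = £1,430.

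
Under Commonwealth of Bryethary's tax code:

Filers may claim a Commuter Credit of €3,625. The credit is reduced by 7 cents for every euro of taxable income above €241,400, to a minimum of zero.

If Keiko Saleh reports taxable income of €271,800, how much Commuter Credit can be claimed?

Commuter Credit: 7% of the €30,400 excess over €241,400 is €2,128; credit = €3,625 − €2,128 = €1,497.

€1,497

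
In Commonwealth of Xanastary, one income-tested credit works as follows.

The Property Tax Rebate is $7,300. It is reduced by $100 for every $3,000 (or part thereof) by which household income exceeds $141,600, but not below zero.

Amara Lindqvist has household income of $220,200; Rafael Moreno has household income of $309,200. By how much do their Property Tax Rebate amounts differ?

$2,900

Amara ($220,200): Property Tax Rebate: income exceeds $141,600 by $78,600, which is 27 full-or-partial $3,000 increments; reduction = 27 × $100 = $2,700, leaving $4,600.
Rafael ($309,200): Property Tax Rebate: income exceeds $141,600 by $167,600, which is 56 full-or-partial $3,000 increments; reduction = 56 × $100 = $5,600, leaving $1,700.
Difference: |$4,600 − $1,700| = $2,900.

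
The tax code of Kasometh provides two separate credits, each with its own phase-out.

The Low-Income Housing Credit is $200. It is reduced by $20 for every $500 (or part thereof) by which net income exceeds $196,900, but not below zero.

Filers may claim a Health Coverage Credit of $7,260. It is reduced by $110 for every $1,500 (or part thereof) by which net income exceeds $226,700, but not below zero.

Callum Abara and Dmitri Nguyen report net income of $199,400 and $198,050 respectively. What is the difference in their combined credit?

$40

Callum ($199,400): Low-Income Housing Credit: income exceeds $196,900 by $2,500, which is 5 full-or-partial $500 increments; reduction = 5 × $20 = $100, leaving $100. Health Coverage Credit: $199,400 is at or below the $226,700 threshold, so the full $7,260 applies. total $100 + $7,260 = $7,360
Dmitri ($198,050): Low-Income Housing Credit: income exceeds $196,900 by $1,150, which is 3 full-or-partial $500 increments; reduction = 3 × $20 = $60, leaving $140. Health Coverage Credit: $198,050 is at or below the $226,700 threshold, so the full $7,260 applies. total $140 + $7,260 = $7,400
Difference: |$7,360 − $7,400| = $40.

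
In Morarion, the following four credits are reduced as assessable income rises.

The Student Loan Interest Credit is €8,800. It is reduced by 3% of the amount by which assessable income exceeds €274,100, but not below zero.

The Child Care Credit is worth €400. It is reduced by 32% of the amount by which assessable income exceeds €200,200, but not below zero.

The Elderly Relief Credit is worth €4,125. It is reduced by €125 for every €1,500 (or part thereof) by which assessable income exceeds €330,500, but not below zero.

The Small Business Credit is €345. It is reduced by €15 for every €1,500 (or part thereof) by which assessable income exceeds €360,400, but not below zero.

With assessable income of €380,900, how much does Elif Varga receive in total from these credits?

€5,731

Student Loan Interest Credit: 3% of the €106,800 excess over €274,100 is €3,204; credit = €8,800 − €3,204 = €5,596.
Child Care Credit: 32% of the €180,700 excess over €200,200 is €57,824 ≥ base, so the credit is €0.
Elderly Relief Credit: income exceeds €330,500 by €50,400 → 34 increments × €125 = €4,250 ≥ base, so the credit is €0.
Small Business Credit: income exceeds €360,400 by €20,500, which is 14 full-or-partial €1,500 increments; reduction = 14 × €15 = €210, leaving €135.
Total: €5,596 + €0 + €0 + €135 = €5,731.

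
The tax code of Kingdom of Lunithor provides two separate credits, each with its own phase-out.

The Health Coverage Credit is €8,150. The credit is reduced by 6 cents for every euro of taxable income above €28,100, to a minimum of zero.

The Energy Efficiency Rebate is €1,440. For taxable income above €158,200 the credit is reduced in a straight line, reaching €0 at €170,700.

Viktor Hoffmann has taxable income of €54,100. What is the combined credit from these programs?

€8,030

Health Coverage Credit: 6% of the €26,000 excess over €28,100 is €1,560; credit = €8,150 − €1,560 = €6,590.
Energy Efficiency Rebate: €54,100 is at or below the €158,200 threshold, so the full €1,440 applies.
Total: €6,590 + €1,440 = €8,030.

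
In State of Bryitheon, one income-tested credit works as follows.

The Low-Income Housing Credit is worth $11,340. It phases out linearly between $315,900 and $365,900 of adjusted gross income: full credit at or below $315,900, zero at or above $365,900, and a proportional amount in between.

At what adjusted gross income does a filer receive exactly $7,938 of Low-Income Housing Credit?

$7,938 is 7,938/11,340 of the full $11,340, so 3,402/11,340 of the $50,000 range has been used: income = $315,900 + $50,000 × 3,402/11,340 = $330,900.

$330,900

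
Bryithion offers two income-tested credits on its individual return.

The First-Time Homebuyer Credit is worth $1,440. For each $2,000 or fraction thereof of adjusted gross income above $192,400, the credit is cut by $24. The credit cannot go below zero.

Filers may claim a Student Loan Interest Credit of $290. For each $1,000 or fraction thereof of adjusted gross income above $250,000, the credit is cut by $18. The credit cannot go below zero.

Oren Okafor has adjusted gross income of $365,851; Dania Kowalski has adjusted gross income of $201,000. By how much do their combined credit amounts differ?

$1,610

Oren ($365,851): First-Time Homebuyer Credit: income exceeds $192,400 by $173,451 → 87 increments × $24 = $2,088 ≥ base, so the credit is $0. Student Loan Interest Credit: income exceeds $250,000 by $115,851 → 116 increments × $18 = $2,088 ≥ base, so the credit is $0. total $0 + $0 = $0
Dania ($201,000): First-Time Homebuyer Credit: income exceeds $192,400 by $8,600, which is 5 full-or-partial $2,000 increments; reduction = 5 × $24 = $120, leaving $1,320. Student Loan Interest Credit: $201,000 is at or below the $250,000 threshold, so the full $290 applies. total $1,320 + $290 = $1,610
Difference: |$0 − $1,610| = $1,610.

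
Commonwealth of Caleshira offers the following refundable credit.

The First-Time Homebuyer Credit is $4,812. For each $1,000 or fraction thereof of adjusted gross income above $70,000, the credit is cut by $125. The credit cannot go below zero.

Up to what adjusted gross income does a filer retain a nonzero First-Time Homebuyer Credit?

$108,000

After 38 increments the reduction is 38 × $125 = $4,750, leaving $62; one more increment wipes it out. Increment 38 ends at excess 38 × $1,000 = $38,000, so the highest qualifying income is $70,000 + $38,000 = $108,000.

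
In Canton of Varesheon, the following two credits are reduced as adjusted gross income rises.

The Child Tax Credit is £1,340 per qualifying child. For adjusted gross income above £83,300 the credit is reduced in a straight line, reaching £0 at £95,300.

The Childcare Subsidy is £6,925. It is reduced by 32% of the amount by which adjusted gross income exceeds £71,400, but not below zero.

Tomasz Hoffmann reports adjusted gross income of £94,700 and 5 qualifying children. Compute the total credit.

Child Tax Credit: base = 5 × £1,340 = £6,700. £94,700 is £11,400 into a £12,000 phase-out range, leaving 600/12,000 of the credit: £6,700 × 600/12,000 = £335.
Childcare Subsidy: 32% of the £23,300 excess over £71,400 is £7,456 ≥ base, so the credit is £0.
Total: £335 + £0 = £335.

£335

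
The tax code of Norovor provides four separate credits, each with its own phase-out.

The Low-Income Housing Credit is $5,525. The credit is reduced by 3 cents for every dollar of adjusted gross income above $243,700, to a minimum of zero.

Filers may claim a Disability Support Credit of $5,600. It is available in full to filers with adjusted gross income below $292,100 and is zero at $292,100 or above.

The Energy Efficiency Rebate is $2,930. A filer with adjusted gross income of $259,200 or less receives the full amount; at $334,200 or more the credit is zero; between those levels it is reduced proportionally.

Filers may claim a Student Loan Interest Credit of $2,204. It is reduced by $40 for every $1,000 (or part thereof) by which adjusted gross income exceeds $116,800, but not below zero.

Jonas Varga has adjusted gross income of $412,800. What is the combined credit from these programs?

$452

Low-Income Housing Credit: 3% of the $169,100 excess over $243,700 is $5,073; credit = $5,525 − $5,073 = $452.
Disability Support Credit: $412,800 meets or exceeds the $292,100 cutoff, so the credit is $0.
Energy Efficiency Rebate: $412,800 is at or above $334,200, so the credit is $0.
Student Loan Interest Credit: income exceeds $116,800 by $296,000 → 296 increments × $40 = $11,840 ≥ base, so the credit is $0.
Total: $452 + $0 + $0 + $0 = $452.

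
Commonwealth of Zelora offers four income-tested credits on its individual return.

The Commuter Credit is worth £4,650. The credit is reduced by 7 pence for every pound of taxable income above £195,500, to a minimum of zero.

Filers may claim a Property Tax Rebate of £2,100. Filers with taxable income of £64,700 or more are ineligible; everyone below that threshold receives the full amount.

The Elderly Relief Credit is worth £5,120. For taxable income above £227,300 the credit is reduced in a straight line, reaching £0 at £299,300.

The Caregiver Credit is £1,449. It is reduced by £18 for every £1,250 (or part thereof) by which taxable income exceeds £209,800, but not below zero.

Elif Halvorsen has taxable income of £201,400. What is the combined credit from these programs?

Commuter Credit: 7% of the £5,900 excess over £195,500 is £413; credit = £4,650 − £413 = £4,237.
Property Tax Rebate: £201,400 meets or exceeds the £64,700 cutoff, so the credit is £0.
Elderly Relief Credit: £201,400 is at or below the £227,300 threshold, so the full £5,120 applies.
Caregiver Credit: £201,400 is at or below the £209,800 threshold, so the full £1,449 applies.
Total: £4,237 + £0 + £5,120 + £1,449 = £10,806.

£10,806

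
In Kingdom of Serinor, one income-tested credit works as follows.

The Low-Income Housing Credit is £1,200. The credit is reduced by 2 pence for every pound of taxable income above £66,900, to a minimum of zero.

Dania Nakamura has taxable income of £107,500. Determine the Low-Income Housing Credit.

£388

Low-Income Housing Credit: 2% of the £40,600 excess over £66,900 is £812; credit = £1,200 − £812 = £388.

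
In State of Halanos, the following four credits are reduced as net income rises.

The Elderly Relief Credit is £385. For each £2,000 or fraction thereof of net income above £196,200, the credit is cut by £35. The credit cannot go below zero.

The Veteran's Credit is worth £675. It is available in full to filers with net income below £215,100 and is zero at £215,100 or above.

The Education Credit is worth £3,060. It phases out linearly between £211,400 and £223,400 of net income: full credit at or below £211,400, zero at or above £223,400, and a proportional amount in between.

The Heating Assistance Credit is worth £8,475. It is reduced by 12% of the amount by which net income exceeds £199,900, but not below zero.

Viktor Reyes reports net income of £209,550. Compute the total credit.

Elderly Relief Credit: income exceeds £196,200 by £13,350, which is 7 full-or-partial £2,000 increments; reduction = 7 × £35 = £245, leaving £140.
Veteran's Credit: £209,550 is below the £215,100 cutoff, so the full £675 applies.
Education Credit: £209,550 is at or below the £211,400 threshold, so the full £3,060 applies.
Heating Assistance Credit: 12% of the £9,650 excess over £199,900 is £1,158; credit = £8,475 − £1,158 = £7,317.
Total: £140 + £675 + £3,060 + £7,317 = £11,192.

£11,192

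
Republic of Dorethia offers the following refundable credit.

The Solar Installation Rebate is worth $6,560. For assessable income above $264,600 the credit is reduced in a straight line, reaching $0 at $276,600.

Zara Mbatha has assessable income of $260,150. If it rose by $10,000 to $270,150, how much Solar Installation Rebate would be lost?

At $260,150 — $260,150 is at or below the $264,600 threshold, so the full $6,560 applies.
At $270,150 — $270,150 is $5,550 into a $12,000 phase-out range, leaving 6,450/12,000 of the credit: $6,560 × 6,450/12,000 = $3,526.
Lost: $6,560 − $3,526 = $3,034.

$3,034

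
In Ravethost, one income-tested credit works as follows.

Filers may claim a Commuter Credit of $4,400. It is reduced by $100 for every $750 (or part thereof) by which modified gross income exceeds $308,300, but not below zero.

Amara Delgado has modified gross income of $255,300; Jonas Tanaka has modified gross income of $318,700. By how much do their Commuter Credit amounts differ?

Amara ($255,300): Commuter Credit: $255,300 is at or below the $308,300 threshold, so the full $4,400 applies.
Jonas ($318,700): Commuter Credit: income exceeds $308,300 by $10,400, which is 14 full-or-partial $750 increments; reduction = 14 × $100 = $1,400, leaving $3,000.
Difference: |$4,400 − $3,000| = $1,400.

$1,400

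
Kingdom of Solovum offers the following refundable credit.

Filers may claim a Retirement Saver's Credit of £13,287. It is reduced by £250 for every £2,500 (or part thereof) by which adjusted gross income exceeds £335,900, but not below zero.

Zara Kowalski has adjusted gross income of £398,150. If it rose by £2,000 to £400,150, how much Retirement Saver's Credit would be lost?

At £398,150 — income exceeds £335,900 by £62,250, which is 25 full-or-partial £2,500 increments; reduction = 25 × £250 = £6,250, leaving £7,037.
At £400,150 — income exceeds £335,900 by £64,250, which is 26 full-or-partial £2,500 increments; reduction = 26 × £250 = £6,500, leaving £6,787.
Lost: £7,037 − £6,787 = £250.

£250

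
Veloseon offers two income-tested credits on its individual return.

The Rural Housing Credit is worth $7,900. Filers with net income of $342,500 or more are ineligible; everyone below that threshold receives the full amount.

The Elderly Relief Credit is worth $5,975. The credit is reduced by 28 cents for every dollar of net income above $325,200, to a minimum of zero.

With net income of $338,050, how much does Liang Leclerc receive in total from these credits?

Rural Housing Credit: $338,050 is below the $342,500 cutoff, so the full $7,900 applies.
Elderly Relief Credit: 28% of the $12,850 excess over $325,200 is $3,598; credit = $5,975 − $3,598 = $2,377.
Total: $7,900 + $2,377 = $10,277.

$10,277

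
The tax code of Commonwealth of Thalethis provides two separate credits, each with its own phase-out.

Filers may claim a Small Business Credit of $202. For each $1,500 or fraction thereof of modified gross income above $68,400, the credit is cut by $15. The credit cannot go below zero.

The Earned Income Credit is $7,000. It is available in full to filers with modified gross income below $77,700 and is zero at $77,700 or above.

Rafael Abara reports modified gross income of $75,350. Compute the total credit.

Small Business Credit: income exceeds $68,400 by $6,950, which is 5 full-or-partial $1,500 increments; reduction = 5 × $15 = $75, leaving $127.
Earned Income Credit: $75,350 is below the $77,700 cutoff, so the full $7,000 applies.
Total: $127 + $7,000 = $7,127.

$7,127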